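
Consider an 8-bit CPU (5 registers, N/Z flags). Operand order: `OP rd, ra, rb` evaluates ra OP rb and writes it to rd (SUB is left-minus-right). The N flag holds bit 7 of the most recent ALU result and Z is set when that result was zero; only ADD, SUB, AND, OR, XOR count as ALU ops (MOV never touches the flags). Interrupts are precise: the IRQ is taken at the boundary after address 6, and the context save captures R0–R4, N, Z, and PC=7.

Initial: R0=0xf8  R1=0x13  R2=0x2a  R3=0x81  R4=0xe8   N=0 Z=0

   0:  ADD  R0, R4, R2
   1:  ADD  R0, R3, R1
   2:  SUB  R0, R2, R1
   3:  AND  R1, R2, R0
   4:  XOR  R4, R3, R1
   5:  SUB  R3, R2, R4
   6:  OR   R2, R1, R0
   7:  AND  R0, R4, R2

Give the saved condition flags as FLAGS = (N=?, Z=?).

FLAGS = (N=0, Z=0)

after  0: R0=0x12 R1=0x13 R2=0x2a R3=0x81 R4=0xe8  N=0 Z=0
after  1: R0=0x94 R1=0x13 R2=0x2a R3=0x81 R4=0xe8  N=1 Z=0
after  2: R0=0x17 R1=0x13 R2=0x2a R3=0x81 R4=0xe8  N=0 Z=0
after  3: R0=0x17 R1=0x02 R2=0x2a R3=0x81 R4=0xe8  N=0 Z=0
after  4: R0=0x17 R1=0x02 R2=0x2a R3=0x81 R4=0x83  N=1 Z=0
after  5: R0=0x17 R1=0x02 R2=0x2a R3=0xa7 R4=0x83  N=1 Z=0
after  6: R0=0x17 R1=0x02 R2=0x17 R3=0xa7 R4=0x83  N=0 Z=0
-- IRQ taken; context saved, return-PC = 7 --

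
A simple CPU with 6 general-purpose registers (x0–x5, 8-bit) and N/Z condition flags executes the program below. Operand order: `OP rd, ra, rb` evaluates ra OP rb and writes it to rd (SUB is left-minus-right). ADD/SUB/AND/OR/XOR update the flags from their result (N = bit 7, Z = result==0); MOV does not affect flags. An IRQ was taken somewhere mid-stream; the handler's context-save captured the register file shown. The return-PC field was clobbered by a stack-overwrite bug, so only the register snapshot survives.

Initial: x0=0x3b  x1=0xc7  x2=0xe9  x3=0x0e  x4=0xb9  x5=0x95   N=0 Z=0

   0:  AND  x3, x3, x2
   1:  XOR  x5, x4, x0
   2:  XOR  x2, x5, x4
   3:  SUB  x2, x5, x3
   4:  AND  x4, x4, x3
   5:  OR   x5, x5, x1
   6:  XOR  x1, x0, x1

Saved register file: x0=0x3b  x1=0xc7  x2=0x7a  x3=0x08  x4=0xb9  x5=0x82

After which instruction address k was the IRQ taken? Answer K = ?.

K = 3

after  0: x0=0x3b x1=0xc7 x2=0xe9 x3=0x08 x4=0xb9 x5=0x95  N=0 Z=0
after  1: x0=0x3b x1=0xc7 x2=0xe9 x3=0x08 x4=0xb9 x5=0x82  N=1 Z=0
after  2: x0=0x3b x1=0xc7 x2=0x3b x3=0x08 x4=0xb9 x5=0x82  N=0 Z=0
after  3: x0=0x3b x1=0xc7 x2=0x7a x3=0x08 x4=0xb9 x5=0x82  N=0 Z=0
-- IRQ taken; context saved, return-PC = 4 --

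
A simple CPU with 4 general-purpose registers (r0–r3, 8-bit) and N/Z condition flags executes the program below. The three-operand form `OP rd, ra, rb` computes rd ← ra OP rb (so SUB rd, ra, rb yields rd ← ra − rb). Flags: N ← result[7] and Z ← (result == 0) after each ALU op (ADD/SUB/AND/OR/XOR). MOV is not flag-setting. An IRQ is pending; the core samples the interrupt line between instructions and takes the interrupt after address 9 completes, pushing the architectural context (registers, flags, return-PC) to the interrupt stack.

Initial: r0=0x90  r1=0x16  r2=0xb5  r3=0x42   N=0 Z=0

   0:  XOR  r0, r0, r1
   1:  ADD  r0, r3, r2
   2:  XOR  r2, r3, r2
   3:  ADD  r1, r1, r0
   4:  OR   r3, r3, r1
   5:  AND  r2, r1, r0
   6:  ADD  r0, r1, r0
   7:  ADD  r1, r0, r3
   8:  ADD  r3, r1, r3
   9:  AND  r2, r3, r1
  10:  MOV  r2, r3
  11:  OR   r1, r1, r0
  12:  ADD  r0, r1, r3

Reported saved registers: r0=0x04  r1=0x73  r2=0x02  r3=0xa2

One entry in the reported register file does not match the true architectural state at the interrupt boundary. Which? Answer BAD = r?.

BAD = r1

after  0: r0=0x86 r1=0x16 r2=0xb5 r3=0x42  N=1 Z=0
after  1: r0=0xf7 r1=0x16 r2=0xb5 r3=0x42  N=1 Z=0
after  2: r0=0xf7 r1=0x16 r2=0xf7 r3=0x42  N=1 Z=0
after  3: r0=0xf7 r1=0x0d r2=0xf7 r3=0x42  N=0 Z=0
after  4: r0=0xf7 r1=0x0d r2=0xf7 r3=0x4f  N=0 Z=0
after  5: r0=0xf7 r1=0x0d r2=0x05 r3=0x4f  N=0 Z=0
after  6: r0=0x04 r1=0x0d r2=0x05 r3=0x4f  N=0 Z=0
after  7: r0=0x04 r1=0x53 r2=0x05 r3=0x4f  N=0 Z=0
after  8: r0=0x04 r1=0x53 r2=0x05 r3=0xa2  N=1 Z=0
after  9: r0=0x04 r1=0x53 r2=0x02 r3=0xa2  N=0 Z=0
-- IRQ taken; context saved, return-PC = 10 --
mismatch: r1: reported 0x73 vs actual 0x53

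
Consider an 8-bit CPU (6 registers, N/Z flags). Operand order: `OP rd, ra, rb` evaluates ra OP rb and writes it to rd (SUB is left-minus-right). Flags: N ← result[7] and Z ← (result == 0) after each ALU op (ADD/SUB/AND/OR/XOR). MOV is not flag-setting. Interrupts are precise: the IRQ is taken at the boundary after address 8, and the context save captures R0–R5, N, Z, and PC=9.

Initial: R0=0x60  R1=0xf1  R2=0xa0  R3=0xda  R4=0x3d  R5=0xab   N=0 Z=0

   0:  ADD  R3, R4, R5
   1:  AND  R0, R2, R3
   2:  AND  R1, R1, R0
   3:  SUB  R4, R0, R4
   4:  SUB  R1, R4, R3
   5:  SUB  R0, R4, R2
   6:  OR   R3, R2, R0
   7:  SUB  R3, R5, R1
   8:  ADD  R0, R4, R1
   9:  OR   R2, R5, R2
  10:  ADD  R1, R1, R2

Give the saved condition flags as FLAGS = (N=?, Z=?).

after  0: R0=0x60 R1=0xf1 R2=0xa0 R3=0xe8 R4=0x3d R5=0xab  N=1 Z=0
after  1: R0=0xa0 R1=0xf1 R2=0xa0 R3=0xe8 R4=0x3d R5=0xab  N=1 Z=0
after  2: R0=0xa0 R1=0xa0 R2=0xa0 R3=0xe8 R4=0x3d R5=0xab  N=1 Z=0
after  3: R0=0xa0 R1=0xa0 R2=0xa0 R3=0xe8 R4=0x63 R5=0xab  N=0 Z=0
after  4: R0=0xa0 R1=0x7b R2=0xa0 R3=0xe8 R4=0x63 R5=0xab  N=0 Z=0
after  5: R0=0xc3 R1=0x7b R2=0xa0 R3=0xe8 R4=0x63 R5=0xab  N=1 Z=0
after  6: R0=0xc3 R1=0x7b R2=0xa0 R3=0xe3 R4=0x63 R5=0xab  N=1 Z=0
after  7: R0=0xc3 R1=0x7b R2=0xa0 R3=0x30 R4=0x63 R5=0xab  N=0 Z=0
after  8: R0=0xde R1=0x7b R2=0xa0 R3=0x30 R4=0x63 R5=0xab  N=1 Z=0
-- IRQ taken; context saved, return-PC = 9 --

FLAGS = (N=1, Z=0)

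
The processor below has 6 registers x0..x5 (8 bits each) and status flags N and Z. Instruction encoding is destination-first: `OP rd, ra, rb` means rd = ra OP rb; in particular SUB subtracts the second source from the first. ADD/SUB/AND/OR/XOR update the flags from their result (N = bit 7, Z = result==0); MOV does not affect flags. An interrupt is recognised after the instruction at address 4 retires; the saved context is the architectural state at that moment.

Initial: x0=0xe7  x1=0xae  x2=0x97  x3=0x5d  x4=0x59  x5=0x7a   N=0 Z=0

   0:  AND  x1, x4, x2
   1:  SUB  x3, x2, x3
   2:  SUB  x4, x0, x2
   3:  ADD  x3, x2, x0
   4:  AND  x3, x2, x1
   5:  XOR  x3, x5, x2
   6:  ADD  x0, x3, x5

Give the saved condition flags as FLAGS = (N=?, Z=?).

after  0: x0=0xe7 x1=0x11 x2=0x97 x3=0x5d x4=0x59 x5=0x7a  N=0 Z=0
after  1: x0=0xe7 x1=0x11 x2=0x97 x3=0x3a x4=0x59 x5=0x7a  N=0 Z=0
after  2: x0=0xe7 x1=0x11 x2=0x97 x3=0x3a x4=0x50 x5=0x7a  N=0 Z=0
after  3: x0=0xe7 x1=0x11 x2=0x97 x3=0x7e x4=0x50 x5=0x7a  N=0 Z=0
after  4: x0=0xe7 x1=0x11 x2=0x97 x3=0x11 x4=0x50 x5=0x7a  N=0 Z=0
-- IRQ taken; context saved, return-PC = 5 --

FLAGS = (N=0, Z=0)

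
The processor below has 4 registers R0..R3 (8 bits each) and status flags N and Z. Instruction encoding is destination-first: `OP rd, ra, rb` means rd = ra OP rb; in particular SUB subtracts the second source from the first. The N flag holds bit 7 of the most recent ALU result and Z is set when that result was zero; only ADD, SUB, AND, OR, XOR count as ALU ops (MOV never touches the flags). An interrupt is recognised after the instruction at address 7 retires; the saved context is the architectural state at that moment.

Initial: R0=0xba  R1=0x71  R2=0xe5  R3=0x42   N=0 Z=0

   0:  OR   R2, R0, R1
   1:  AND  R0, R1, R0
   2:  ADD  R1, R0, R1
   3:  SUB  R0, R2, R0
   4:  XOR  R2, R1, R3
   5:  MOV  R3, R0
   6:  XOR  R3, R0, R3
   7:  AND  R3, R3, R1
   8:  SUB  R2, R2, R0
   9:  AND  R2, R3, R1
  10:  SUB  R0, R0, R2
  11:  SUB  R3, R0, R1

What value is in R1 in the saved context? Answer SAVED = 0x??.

SAVED = 0xa1

after  0: R0=0xba R1=0x71 R2=0xfb R3=0x42  N=1 Z=0
after  1: R0=0x30 R1=0x71 R2=0xfb R3=0x42  N=0 Z=0
after  2: R0=0x30 R1=0xa1 R2=0xfb R3=0x42  N=1 Z=0
after  3: R0=0xcb R1=0xa1 R2=0xfb R3=0x42  N=1 Z=0
after  4: R0=0xcb R1=0xa1 R2=0xe3 R3=0x42  N=1 Z=0
after  5: R0=0xcb R1=0xa1 R2=0xe3 R3=0xcb  N=1 Z=0
after  6: R0=0xcb R1=0xa1 R2=0xe3 R3=0x00  N=0 Z=1
after  7: R0=0xcb R1=0xa1 R2=0xe3 R3=0x00  N=0 Z=1
-- IRQ taken; context saved, return-PC = 8 --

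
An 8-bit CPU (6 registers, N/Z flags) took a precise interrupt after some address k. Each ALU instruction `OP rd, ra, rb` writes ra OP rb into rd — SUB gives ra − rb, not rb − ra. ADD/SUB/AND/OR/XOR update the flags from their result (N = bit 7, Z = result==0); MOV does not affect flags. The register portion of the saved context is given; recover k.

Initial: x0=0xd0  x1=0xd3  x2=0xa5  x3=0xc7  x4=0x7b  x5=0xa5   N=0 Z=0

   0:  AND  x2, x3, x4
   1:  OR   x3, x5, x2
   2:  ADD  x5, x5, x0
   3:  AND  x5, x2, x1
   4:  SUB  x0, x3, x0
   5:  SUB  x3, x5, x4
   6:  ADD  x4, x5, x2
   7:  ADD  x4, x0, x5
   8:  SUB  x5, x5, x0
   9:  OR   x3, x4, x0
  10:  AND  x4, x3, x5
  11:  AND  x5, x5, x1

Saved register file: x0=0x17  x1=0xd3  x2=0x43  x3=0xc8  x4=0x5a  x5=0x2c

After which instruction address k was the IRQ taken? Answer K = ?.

after  0: x0=0xd0 x1=0xd3 x2=0x43 x3=0xc7 x4=0x7b x5=0xa5  N=0 Z=0
after  1: x0=0xd0 x1=0xd3 x2=0x43 x3=0xe7 x4=0x7b x5=0xa5  N=1 Z=0
after  2: x0=0xd0 x1=0xd3 x2=0x43 x3=0xe7 x4=0x7b x5=0x75  N=0 Z=0
after  3: x0=0xd0 x1=0xd3 x2=0x43 x3=0xe7 x4=0x7b x5=0x43  N=0 Z=0
after  4: x0=0x17 x1=0xd3 x2=0x43 x3=0xe7 x4=0x7b x5=0x43  N=0 Z=0
after  5: x0=0x17 x1=0xd3 x2=0x43 x3=0xc8 x4=0x7b x5=0x43  N=1 Z=0
after  6: x0=0x17 x1=0xd3 x2=0x43 x3=0xc8 x4=0x86 x5=0x43  N=1 Z=0
after  7: x0=0x17 x1=0xd3 x2=0x43 x3=0xc8 x4=0x5a x5=0x43  N=0 Z=0
after  8: x0=0x17 x1=0xd3 x2=0x43 x3=0xc8 x4=0x5a x5=0x2c  N=0 Z=0
-- IRQ taken; context saved, return-PC = 9 --

K = 8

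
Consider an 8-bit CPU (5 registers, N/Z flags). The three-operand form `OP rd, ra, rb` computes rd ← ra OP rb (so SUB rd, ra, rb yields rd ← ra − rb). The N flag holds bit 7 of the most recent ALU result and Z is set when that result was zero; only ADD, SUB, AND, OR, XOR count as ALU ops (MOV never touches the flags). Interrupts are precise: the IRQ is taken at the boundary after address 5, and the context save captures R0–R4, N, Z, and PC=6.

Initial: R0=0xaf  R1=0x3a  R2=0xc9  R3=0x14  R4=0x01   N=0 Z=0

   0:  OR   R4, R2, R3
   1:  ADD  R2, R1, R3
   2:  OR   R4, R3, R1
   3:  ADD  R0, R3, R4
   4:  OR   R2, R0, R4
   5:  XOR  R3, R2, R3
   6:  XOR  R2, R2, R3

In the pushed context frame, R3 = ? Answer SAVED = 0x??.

SAVED = 0x6a

after  0: R0=0xaf R1=0x3a R2=0xc9 R3=0x14 R4=0xdd  N=1 Z=0
after  1: R0=0xaf R1=0x3a R2=0x4e R3=0x14 R4=0xdd  N=0 Z=0
after  2: R0=0xaf R1=0x3a R2=0x4e R3=0x14 R4=0x3e  N=0 Z=0
after  3: R0=0x52 R1=0x3a R2=0x4e R3=0x14 R4=0x3e  N=0 Z=0
after  4: R0=0x52 R1=0x3a R2=0x7e R3=0x14 R4=0x3e  N=0 Z=0
after  5: R0=0x52 R1=0x3a R2=0x7e R3=0x6a R4=0x3e  N=0 Z=0
-- IRQ taken; context saved, return-PC = 6 --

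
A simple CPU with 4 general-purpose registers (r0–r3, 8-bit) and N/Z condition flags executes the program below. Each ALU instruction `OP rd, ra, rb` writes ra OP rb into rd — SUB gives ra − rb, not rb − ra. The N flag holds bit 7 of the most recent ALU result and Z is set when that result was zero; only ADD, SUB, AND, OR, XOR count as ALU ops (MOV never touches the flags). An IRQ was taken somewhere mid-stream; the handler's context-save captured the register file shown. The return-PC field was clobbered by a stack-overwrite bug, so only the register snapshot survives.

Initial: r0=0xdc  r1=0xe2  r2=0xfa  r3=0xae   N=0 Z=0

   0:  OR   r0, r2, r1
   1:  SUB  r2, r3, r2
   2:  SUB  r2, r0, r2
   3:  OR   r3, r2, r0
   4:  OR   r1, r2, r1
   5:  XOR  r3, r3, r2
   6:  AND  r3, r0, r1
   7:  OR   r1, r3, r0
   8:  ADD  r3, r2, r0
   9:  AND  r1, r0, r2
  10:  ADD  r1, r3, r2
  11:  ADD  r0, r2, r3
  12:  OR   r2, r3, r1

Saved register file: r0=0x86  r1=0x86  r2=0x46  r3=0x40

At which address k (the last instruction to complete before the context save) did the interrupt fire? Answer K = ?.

K = 11

after  0: r0=0xfa r1=0xe2 r2=0xfa r3=0xae  N=1 Z=0
after  1: r0=0xfa r1=0xe2 r2=0xb4 r3=0xae  N=1 Z=0
after  2: r0=0xfa r1=0xe2 r2=0x46 r3=0xae  N=0 Z=0
after  3: r0=0xfa r1=0xe2 r2=0x46 r3=0xfe  N=1 Z=0
after  4: r0=0xfa r1=0xe6 r2=0x46 r3=0xfe  N=1 Z=0
after  5: r0=0xfa r1=0xe6 r2=0x46 r3=0xb8  N=1 Z=0
after  6: r0=0xfa r1=0xe6 r2=0x46 r3=0xe2  N=1 Z=0
after  7: r0=0xfa r1=0xfa r2=0x46 r3=0xe2  N=1 Z=0
after  8: r0=0xfa r1=0xfa r2=0x46 r3=0x40  N=0 Z=0
after  9: r0=0xfa r1=0x42 r2=0x46 r3=0x40  N=0 Z=0
after 10: r0=0xfa r1=0x86 r2=0x46 r3=0x40  N=1 Z=0
after 11: r0=0x86 r1=0x86 r2=0x46 r3=0x40  N=1 Z=0
-- IRQ taken; context saved, return-PC = 12 --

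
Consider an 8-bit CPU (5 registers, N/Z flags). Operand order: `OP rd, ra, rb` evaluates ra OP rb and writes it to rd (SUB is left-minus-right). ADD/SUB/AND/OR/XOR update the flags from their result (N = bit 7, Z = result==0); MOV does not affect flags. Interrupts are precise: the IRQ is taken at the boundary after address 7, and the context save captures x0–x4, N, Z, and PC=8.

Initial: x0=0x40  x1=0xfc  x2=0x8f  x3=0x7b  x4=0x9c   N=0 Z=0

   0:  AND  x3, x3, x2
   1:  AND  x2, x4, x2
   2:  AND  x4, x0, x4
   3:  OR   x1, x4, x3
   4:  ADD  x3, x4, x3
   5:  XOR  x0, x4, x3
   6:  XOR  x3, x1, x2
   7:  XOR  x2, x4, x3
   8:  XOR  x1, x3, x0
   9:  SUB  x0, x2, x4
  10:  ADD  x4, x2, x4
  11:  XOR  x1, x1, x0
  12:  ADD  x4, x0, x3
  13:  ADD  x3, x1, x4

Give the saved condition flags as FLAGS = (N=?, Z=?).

after  0: x0=0x40 x1=0xfc x2=0x8f x3=0x0b x4=0x9c  N=0 Z=0
after  1: x0=0x40 x1=0xfc x2=0x8c x3=0x0b x4=0x9c  N=1 Z=0
after  2: x0=0x40 x1=0xfc x2=0x8c x3=0x0b x4=0x00  N=0 Z=1
after  3: x0=0x40 x1=0x0b x2=0x8c x3=0x0b x4=0x00  N=0 Z=0
after  4: x0=0x40 x1=0x0b x2=0x8c x3=0x0b x4=0x00  N=0 Z=0
after  5: x0=0x0b x1=0x0b x2=0x8c x3=0x0b x4=0x00  N=0 Z=0
after  6: x0=0x0b x1=0x0b x2=0x8c x3=0x87 x4=0x00  N=1 Z=0
after  7: x0=0x0b x1=0x0b x2=0x87 x3=0x87 x4=0x00  N=1 Z=0
-- IRQ taken; context saved, return-PC = 8 --

FLAGS = (N=1, Z=0)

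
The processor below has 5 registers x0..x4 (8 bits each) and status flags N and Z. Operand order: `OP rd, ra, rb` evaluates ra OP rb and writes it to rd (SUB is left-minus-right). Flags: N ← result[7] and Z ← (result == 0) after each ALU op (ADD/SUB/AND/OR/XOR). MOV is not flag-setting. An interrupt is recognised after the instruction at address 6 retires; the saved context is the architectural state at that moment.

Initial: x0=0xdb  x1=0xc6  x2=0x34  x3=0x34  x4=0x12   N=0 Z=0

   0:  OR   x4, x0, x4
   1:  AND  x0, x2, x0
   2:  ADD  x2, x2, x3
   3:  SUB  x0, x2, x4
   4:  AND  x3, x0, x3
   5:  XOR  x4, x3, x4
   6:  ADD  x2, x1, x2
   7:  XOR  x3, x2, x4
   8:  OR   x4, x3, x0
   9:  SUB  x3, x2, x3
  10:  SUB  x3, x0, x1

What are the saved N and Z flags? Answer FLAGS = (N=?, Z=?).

FLAGS = (N=0, Z=0)

after  0: x0=0xdb x1=0xc6 x2=0x34 x3=0x34 x4=0xdb  N=1 Z=0
after  1: x0=0x10 x1=0xc6 x2=0x34 x3=0x34 x4=0xdb  N=0 Z=0
after  2: x0=0x10 x1=0xc6 x2=0x68 x3=0x34 x4=0xdb  N=0 Z=0
after  3: x0=0x8d x1=0xc6 x2=0x68 x3=0x34 x4=0xdb  N=1 Z=0
after  4: x0=0x8d x1=0xc6 x2=0x68 x3=0x04 x4=0xdb  N=0 Z=0
after  5: x0=0x8d x1=0xc6 x2=0x68 x3=0x04 x4=0xdf  N=1 Z=0
after  6: x0=0x8d x1=0xc6 x2=0x2e x3=0x04 x4=0xdf  N=0 Z=0
-- IRQ taken; context saved, return-PC = 7 --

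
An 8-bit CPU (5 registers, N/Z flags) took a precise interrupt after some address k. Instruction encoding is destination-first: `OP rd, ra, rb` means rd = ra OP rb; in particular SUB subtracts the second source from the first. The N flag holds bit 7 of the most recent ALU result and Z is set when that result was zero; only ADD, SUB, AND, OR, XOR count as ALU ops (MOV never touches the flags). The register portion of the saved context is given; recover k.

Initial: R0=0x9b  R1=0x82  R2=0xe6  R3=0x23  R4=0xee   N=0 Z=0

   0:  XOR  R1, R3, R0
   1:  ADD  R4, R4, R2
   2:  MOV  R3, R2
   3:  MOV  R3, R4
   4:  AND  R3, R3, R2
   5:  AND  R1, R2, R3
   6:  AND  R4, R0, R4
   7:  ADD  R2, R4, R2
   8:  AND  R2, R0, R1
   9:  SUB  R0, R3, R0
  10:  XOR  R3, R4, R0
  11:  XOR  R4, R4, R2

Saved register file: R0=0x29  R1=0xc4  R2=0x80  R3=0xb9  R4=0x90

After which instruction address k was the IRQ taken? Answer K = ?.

K = 10

after  0: R0=0x9b R1=0xb8 R2=0xe6 R3=0x23 R4=0xee  N=1 Z=0
after  1: R0=0x9b R1=0xb8 R2=0xe6 R3=0x23 R4=0xd4  N=1 Z=0
after  2: R0=0x9b R1=0xb8 R2=0xe6 R3=0xe6 R4=0xd4  N=1 Z=0
after  3: R0=0x9b R1=0xb8 R2=0xe6 R3=0xd4 R4=0xd4  N=1 Z=0
after  4: R0=0x9b R1=0xb8 R2=0xe6 R3=0xc4 R4=0xd4  N=1 Z=0
after  5: R0=0x9b R1=0xc4 R2=0xe6 R3=0xc4 R4=0xd4  N=1 Z=0
after  6: R0=0x9b R1=0xc4 R2=0xe6 R3=0xc4 R4=0x90  N=1 Z=0
after  7: R0=0x9b R1=0xc4 R2=0x76 R3=0xc4 R4=0x90  N=0 Z=0
after  8: R0=0x9b R1=0xc4 R2=0x80 R3=0xc4 R4=0x90  N=1 Z=0
after  9: R0=0x29 R1=0xc4 R2=0x80 R3=0xc4 R4=0x90  N=0 Z=0
after 10: R0=0x29 R1=0xc4 R2=0x80 R3=0xb9 R4=0x90  N=1 Z=0
-- IRQ taken; context saved, return-PC = 11 --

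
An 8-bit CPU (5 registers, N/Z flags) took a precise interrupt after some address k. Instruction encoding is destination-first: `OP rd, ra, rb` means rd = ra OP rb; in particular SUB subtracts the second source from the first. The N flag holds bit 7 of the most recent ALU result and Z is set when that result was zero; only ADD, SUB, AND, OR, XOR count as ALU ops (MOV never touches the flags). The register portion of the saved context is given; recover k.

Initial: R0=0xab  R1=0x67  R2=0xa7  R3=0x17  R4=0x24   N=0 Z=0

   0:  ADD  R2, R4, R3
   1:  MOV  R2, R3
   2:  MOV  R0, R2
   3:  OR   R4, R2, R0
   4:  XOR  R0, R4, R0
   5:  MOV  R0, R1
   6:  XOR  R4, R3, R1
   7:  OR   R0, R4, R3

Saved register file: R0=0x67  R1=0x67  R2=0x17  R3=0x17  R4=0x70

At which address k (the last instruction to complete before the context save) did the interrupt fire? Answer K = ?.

K = 6

after  0: R0=0xab R1=0x67 R2=0x3b R3=0x17 R4=0x24  N=0 Z=0
after  1: R0=0xab R1=0x67 R2=0x17 R3=0x17 R4=0x24  N=0 Z=0
after  2: R0=0x17 R1=0x67 R2=0x17 R3=0x17 R4=0x24  N=0 Z=0
after  3: R0=0x17 R1=0x67 R2=0x17 R3=0x17 R4=0x17  N=0 Z=0
after  4: R0=0x00 R1=0x67 R2=0x17 R3=0x17 R4=0x17  N=0 Z=1
after  5: R0=0x67 R1=0x67 R2=0x17 R3=0x17 R4=0x17  N=0 Z=1
after  6: R0=0x67 R1=0x67 R2=0x17 R3=0x17 R4=0x70  N=0 Z=0
-- IRQ taken; context saved, return-PC = 7 --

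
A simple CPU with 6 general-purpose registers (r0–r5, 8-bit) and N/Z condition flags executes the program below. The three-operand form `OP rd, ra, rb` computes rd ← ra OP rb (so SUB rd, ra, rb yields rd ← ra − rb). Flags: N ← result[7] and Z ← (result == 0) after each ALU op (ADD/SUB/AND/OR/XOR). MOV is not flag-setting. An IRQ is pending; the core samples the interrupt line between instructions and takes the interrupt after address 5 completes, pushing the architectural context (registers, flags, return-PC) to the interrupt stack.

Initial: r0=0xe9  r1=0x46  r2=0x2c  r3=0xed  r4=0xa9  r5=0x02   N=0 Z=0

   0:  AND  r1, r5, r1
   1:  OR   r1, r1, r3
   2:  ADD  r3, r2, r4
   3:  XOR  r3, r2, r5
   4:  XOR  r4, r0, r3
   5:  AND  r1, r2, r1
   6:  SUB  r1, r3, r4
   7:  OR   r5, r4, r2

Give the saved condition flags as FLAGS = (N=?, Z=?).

after  0: r0=0xe9 r1=0x02 r2=0x2c r3=0xed r4=0xa9 r5=0x02  N=0 Z=0
after  1: r0=0xe9 r1=0xef r2=0x2c r3=0xed r4=0xa9 r5=0x02  N=1 Z=0
after  2: r0=0xe9 r1=0xef r2=0x2c r3=0xd5 r4=0xa9 r5=0x02  N=1 Z=0
after  3: r0=0xe9 r1=0xef r2=0x2c r3=0x2e r4=0xa9 r5=0x02  N=0 Z=0
after  4: r0=0xe9 r1=0xef r2=0x2c r3=0x2e r4=0xc7 r5=0x02  N=1 Z=0
after  5: r0=0xe9 r1=0x2c r2=0x2c r3=0x2e r4=0xc7 r5=0x02  N=0 Z=0
-- IRQ taken; context saved, return-PC = 6 --

FLAGS = (N=0, Z=0)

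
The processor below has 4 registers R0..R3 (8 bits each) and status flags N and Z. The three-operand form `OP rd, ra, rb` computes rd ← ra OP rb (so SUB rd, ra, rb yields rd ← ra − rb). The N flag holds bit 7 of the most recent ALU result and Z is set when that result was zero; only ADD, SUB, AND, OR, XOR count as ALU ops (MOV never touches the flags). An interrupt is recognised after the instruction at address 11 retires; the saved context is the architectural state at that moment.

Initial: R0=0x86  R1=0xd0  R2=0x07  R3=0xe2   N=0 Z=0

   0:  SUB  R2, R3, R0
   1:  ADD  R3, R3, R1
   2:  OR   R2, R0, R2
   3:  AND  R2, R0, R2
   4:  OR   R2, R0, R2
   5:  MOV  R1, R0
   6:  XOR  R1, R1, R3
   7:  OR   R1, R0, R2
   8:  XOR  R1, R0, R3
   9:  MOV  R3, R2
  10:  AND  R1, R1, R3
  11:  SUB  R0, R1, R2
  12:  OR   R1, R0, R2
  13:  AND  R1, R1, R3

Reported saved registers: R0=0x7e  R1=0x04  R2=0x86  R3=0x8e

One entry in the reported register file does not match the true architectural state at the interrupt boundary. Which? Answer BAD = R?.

BAD = R3

after  0: R0=0x86 R1=0xd0 R2=0x5c R3=0xe2  N=0 Z=0
after  1: R0=0x86 R1=0xd0 R2=0x5c R3=0xb2  N=1 Z=0
after  2: R0=0x86 R1=0xd0 R2=0xde R3=0xb2  N=1 Z=0
after  3: R0=0x86 R1=0xd0 R2=0x86 R3=0xb2  N=1 Z=0
after  4: R0=0x86 R1=0xd0 R2=0x86 R3=0xb2  N=1 Z=0
after  5: R0=0x86 R1=0x86 R2=0x86 R3=0xb2  N=1 Z=0
after  6: R0=0x86 R1=0x34 R2=0x86 R3=0xb2  N=0 Z=0
after  7: R0=0x86 R1=0x86 R2=0x86 R3=0xb2  N=1 Z=0
after  8: R0=0x86 R1=0x34 R2=0x86 R3=0xb2  N=0 Z=0
after  9: R0=0x86 R1=0x34 R2=0x86 R3=0x86  N=0 Z=0
after 10: R0=0x86 R1=0x04 R2=0x86 R3=0x86  N=0 Z=0
after 11: R0=0x7e R1=0x04 R2=0x86 R3=0x86  N=0 Z=0
-- IRQ taken; context saved, return-PC = 12 --
mismatch: R3: reported 0x8e vs actual 0x86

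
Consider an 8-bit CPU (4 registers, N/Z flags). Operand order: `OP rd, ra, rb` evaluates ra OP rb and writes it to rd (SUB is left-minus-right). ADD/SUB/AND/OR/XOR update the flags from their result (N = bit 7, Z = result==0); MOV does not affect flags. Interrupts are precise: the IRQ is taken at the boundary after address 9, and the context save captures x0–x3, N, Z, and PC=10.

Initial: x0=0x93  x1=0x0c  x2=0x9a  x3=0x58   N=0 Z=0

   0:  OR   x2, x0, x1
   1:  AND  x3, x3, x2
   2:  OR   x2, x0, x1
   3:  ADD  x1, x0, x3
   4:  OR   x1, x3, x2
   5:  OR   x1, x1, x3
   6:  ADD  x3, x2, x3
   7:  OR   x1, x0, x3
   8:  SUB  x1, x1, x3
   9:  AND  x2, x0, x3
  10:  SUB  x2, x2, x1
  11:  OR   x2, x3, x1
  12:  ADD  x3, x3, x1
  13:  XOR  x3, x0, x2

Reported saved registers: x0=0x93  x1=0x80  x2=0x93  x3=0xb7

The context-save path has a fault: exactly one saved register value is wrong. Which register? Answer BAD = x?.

after  0: x0=0x93 x1=0x0c x2=0x9f x3=0x58  N=1 Z=0
after  1: x0=0x93 x1=0x0c x2=0x9f x3=0x18  N=0 Z=0
after  2: x0=0x93 x1=0x0c x2=0x9f x3=0x18  N=1 Z=0
after  3: x0=0x93 x1=0xab x2=0x9f x3=0x18  N=1 Z=0
after  4: x0=0x93 x1=0x9f x2=0x9f x3=0x18  N=1 Z=0
after  5: x0=0x93 x1=0x9f x2=0x9f x3=0x18  N=1 Z=0
after  6: x0=0x93 x1=0x9f x2=0x9f x3=0xb7  N=1 Z=0
after  7: x0=0x93 x1=0xb7 x2=0x9f x3=0xb7  N=1 Z=0
after  8: x0=0x93 x1=0x00 x2=0x9f x3=0xb7  N=0 Z=1
after  9: x0=0x93 x1=0x00 x2=0x93 x3=0xb7  N=1 Z=0
-- IRQ taken; context saved, return-PC = 10 --
mismatch: x1: reported 0x80 vs actual 0x00

BAD = x1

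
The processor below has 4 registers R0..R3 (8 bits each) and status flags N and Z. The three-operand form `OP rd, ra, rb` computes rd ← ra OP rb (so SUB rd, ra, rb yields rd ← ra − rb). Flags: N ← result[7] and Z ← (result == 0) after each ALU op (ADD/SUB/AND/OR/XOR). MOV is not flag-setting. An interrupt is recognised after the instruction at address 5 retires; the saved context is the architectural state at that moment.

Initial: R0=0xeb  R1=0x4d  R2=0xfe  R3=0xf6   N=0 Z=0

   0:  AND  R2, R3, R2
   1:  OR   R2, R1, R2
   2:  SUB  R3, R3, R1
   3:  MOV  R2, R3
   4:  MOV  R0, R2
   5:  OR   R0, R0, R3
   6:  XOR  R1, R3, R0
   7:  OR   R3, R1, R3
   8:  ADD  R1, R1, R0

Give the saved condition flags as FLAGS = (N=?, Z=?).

FLAGS = (N=1, Z=0)

after  0: R0=0xeb R1=0x4d R2=0xf6 R3=0xf6  N=1 Z=0
after  1: R0=0xeb R1=0x4d R2=0xff R3=0xf6  N=1 Z=0
after  2: R0=0xeb R1=0x4d R2=0xff R3=0xa9  N=1 Z=0
after  3: R0=0xeb R1=0x4d R2=0xa9 R3=0xa9  N=1 Z=0
after  4: R0=0xa9 R1=0x4d R2=0xa9 R3=0xa9  N=1 Z=0
after  5: R0=0xa9 R1=0x4d R2=0xa9 R3=0xa9  N=1 Z=0
-- IRQ taken; context saved, return-PC = 6 --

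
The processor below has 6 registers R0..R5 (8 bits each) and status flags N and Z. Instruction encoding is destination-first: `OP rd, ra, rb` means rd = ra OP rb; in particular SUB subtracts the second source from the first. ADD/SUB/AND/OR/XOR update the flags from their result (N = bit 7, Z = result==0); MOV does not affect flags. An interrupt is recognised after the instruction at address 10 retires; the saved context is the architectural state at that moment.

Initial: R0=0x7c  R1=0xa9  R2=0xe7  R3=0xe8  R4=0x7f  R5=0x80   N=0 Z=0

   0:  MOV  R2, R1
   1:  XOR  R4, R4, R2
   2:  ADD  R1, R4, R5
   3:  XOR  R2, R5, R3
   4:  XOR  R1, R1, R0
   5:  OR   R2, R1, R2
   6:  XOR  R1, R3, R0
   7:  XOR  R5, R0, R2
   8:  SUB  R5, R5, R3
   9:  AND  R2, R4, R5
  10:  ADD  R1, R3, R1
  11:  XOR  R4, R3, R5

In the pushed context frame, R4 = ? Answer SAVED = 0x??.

after  0: R0=0x7c R1=0xa9 R2=0xa9 R3=0xe8 R4=0x7f R5=0x80  N=0 Z=0
after  1: R0=0x7c R1=0xa9 R2=0xa9 R3=0xe8 R4=0xd6 R5=0x80  N=1 Z=0
after  2: R0=0x7c R1=0x56 R2=0xa9 R3=0xe8 R4=0xd6 R5=0x80  N=0 Z=0
after  3: R0=0x7c R1=0x56 R2=0x68 R3=0xe8 R4=0xd6 R5=0x80  N=0 Z=0
after  4: R0=0x7c R1=0x2a R2=0x68 R3=0xe8 R4=0xd6 R5=0x80  N=0 Z=0
after  5: R0=0x7c R1=0x2a R2=0x6a R3=0xe8 R4=0xd6 R5=0x80  N=0 Z=0
after  6: R0=0x7c R1=0x94 R2=0x6a R3=0xe8 R4=0xd6 R5=0x80  N=1 Z=0
after  7: R0=0x7c R1=0x94 R2=0x6a R3=0xe8 R4=0xd6 R5=0x16  N=0 Z=0
after  8: R0=0x7c R1=0x94 R2=0x6a R3=0xe8 R4=0xd6 R5=0x2e  N=0 Z=0
after  9: R0=0x7c R1=0x94 R2=0x06 R3=0xe8 R4=0xd6 R5=0x2e  N=0 Z=0
after 10: R0=0x7c R1=0x7c R2=0x06 R3=0xe8 R4=0xd6 R5=0x2e  N=0 Z=0
-- IRQ taken; context saved, return-PC = 11 --

SAVED = 0xd6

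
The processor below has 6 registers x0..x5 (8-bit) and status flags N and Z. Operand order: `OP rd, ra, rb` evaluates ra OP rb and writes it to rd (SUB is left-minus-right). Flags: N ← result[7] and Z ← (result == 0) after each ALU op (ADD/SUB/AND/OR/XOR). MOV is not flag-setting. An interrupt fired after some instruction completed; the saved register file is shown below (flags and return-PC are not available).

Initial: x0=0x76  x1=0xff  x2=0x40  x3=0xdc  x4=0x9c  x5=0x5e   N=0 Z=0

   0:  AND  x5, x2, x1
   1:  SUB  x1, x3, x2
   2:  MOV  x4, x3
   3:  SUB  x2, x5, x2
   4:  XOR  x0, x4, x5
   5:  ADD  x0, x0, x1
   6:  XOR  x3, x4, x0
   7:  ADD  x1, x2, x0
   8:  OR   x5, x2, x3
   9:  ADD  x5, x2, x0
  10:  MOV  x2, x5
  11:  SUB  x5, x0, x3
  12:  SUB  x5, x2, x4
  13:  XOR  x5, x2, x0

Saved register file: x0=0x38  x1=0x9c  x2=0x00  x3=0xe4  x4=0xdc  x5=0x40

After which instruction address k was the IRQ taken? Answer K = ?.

after  0: x0=0x76 x1=0xff x2=0x40 x3=0xdc x4=0x9c x5=0x40  N=0 Z=0
after  1: x0=0x76 x1=0x9c x2=0x40 x3=0xdc x4=0x9c x5=0x40  N=1 Z=0
after  2: x0=0x76 x1=0x9c x2=0x40 x3=0xdc x4=0xdc x5=0x40  N=1 Z=0
after  3: x0=0x76 x1=0x9c x2=0x00 x3=0xdc x4=0xdc x5=0x40  N=0 Z=1
after  4: x0=0x9c x1=0x9c x2=0x00 x3=0xdc x4=0xdc x5=0x40  N=1 Z=0
after  5: x0=0x38 x1=0x9c x2=0x00 x3=0xdc x4=0xdc x5=0x40  N=0 Z=0
after  6: x0=0x38 x1=0x9c x2=0x00 x3=0xe4 x4=0xdc x5=0x40  N=1 Z=0
-- IRQ taken; context saved, return-PC = 7 --

K = 6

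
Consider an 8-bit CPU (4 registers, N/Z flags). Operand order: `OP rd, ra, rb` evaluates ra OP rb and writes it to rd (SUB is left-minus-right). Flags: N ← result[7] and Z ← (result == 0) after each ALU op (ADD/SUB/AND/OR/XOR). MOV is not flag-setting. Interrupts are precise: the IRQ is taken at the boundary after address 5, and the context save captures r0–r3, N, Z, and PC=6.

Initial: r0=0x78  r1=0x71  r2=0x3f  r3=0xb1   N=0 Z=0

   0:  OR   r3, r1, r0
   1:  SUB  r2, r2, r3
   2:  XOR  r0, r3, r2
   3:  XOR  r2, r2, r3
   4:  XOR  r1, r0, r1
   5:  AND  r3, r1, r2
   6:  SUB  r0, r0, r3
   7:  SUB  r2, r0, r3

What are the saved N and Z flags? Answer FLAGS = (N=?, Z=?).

FLAGS = (N=1, Z=0)

after  0: r0=0x78 r1=0x71 r2=0x3f r3=0x79  N=0 Z=0
after  1: r0=0x78 r1=0x71 r2=0xc6 r3=0x79  N=1 Z=0
after  2: r0=0xbf r1=0x71 r2=0xc6 r3=0x79  N=1 Z=0
after  3: r0=0xbf r1=0x71 r2=0xbf r3=0x79  N=1 Z=0
after  4: r0=0xbf r1=0xce r2=0xbf r3=0x79  N=1 Z=0
after  5: r0=0xbf r1=0xce r2=0xbf r3=0x8e  N=1 Z=0
-- IRQ taken; context saved, return-PC = 6 --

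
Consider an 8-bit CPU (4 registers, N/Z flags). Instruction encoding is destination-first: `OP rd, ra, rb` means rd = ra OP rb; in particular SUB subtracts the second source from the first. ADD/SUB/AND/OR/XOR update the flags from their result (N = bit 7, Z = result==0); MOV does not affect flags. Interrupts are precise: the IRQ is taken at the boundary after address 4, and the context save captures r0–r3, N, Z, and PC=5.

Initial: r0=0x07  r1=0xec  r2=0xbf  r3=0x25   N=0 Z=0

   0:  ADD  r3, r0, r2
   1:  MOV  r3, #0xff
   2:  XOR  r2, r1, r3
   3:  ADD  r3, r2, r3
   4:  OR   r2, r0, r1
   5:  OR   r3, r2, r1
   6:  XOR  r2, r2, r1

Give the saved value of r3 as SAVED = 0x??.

after  0: r0=0x07 r1=0xec r2=0xbf r3=0xc6  N=1 Z=0
after  1: r0=0x07 r1=0xec r2=0xbf r3=0xff  N=1 Z=0
after  2: r0=0x07 r1=0xec r2=0x13 r3=0xff  N=0 Z=0
after  3: r0=0x07 r1=0xec r2=0x13 r3=0x12  N=0 Z=0
after  4: r0=0x07 r1=0xec r2=0xef r3=0x12  N=1 Z=0
-- IRQ taken; context saved, return-PC = 5 --

SAVED = 0x12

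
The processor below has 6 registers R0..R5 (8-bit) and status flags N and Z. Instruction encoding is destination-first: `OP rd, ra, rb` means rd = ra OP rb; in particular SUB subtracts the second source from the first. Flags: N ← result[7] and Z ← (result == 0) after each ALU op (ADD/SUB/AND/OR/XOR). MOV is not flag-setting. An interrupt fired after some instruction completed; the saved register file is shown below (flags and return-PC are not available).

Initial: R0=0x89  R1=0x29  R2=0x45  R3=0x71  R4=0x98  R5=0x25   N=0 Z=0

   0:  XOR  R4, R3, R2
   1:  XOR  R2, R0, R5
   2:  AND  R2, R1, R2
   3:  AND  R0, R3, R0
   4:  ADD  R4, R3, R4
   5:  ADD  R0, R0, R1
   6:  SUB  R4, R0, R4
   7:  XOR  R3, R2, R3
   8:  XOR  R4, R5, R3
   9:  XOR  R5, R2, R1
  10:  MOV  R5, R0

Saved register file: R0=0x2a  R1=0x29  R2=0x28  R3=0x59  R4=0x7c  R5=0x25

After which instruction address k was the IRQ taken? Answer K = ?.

after  0: R0=0x89 R1=0x29 R2=0x45 R3=0x71 R4=0x34 R5=0x25  N=0 Z=0
after  1: R0=0x89 R1=0x29 R2=0xac R3=0x71 R4=0x34 R5=0x25  N=1 Z=0
after  2: R0=0x89 R1=0x29 R2=0x28 R3=0x71 R4=0x34 R5=0x25  N=0 Z=0
after  3: R0=0x01 R1=0x29 R2=0x28 R3=0x71 R4=0x34 R5=0x25  N=0 Z=0
after  4: R0=0x01 R1=0x29 R2=0x28 R3=0x71 R4=0xa5 R5=0x25  N=1 Z=0
after  5: R0=0x2a R1=0x29 R2=0x28 R3=0x71 R4=0xa5 R5=0x25  N=0 Z=0
after  6: R0=0x2a R1=0x29 R2=0x28 R3=0x71 R4=0x85 R5=0x25  N=1 Z=0
after  7: R0=0x2a R1=0x29 R2=0x28 R3=0x59 R4=0x85 R5=0x25  N=0 Z=0
after  8: R0=0x2a R1=0x29 R2=0x28 R3=0x59 R4=0x7c R5=0x25  N=0 Z=0
-- IRQ taken; context saved, return-PC = 9 --

K = 8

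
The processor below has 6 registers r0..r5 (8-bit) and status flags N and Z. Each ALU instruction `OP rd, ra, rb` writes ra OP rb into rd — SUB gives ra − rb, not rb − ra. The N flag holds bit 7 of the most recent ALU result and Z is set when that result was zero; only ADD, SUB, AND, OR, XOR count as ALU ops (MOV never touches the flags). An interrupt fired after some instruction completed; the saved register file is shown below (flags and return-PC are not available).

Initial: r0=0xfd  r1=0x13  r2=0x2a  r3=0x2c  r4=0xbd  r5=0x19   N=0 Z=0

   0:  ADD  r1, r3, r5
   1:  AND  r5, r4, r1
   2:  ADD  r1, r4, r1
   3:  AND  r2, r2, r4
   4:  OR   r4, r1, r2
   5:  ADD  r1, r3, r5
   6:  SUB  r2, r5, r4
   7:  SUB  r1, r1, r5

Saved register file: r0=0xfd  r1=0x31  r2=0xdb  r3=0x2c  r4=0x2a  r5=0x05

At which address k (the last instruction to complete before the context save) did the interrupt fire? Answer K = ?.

after  0: r0=0xfd r1=0x45 r2=0x2a r3=0x2c r4=0xbd r5=0x19  N=0 Z=0
after  1: r0=0xfd r1=0x45 r2=0x2a r3=0x2c r4=0xbd r5=0x05  N=0 Z=0
after  2: r0=0xfd r1=0x02 r2=0x2a r3=0x2c r4=0xbd r5=0x05  N=0 Z=0
after  3: r0=0xfd r1=0x02 r2=0x28 r3=0x2c r4=0xbd r5=0x05  N=0 Z=0
after  4: r0=0xfd r1=0x02 r2=0x28 r3=0x2c r4=0x2a r5=0x05  N=0 Z=0
after  5: r0=0xfd r1=0x31 r2=0x28 r3=0x2c r4=0x2a r5=0x05  N=0 Z=0
after  6: r0=0xfd r1=0x31 r2=0xdb r3=0x2c r4=0x2a r5=0x05  N=1 Z=0
-- IRQ taken; context saved, return-PC = 7 --

K = 6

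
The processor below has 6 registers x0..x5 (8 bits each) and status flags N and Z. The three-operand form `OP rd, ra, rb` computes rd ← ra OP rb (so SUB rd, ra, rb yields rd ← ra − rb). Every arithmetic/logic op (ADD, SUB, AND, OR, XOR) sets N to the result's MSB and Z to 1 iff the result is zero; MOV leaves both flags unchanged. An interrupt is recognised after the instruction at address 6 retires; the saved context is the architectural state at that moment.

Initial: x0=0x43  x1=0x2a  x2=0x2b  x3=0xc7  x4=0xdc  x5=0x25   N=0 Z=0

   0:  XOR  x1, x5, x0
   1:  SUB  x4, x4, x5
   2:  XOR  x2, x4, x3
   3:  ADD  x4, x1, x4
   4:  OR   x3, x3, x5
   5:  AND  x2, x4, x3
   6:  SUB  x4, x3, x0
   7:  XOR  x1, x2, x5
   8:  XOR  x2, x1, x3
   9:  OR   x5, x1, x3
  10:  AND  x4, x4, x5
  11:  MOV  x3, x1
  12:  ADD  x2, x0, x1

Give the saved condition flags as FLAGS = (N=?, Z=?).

FLAGS = (N=1, Z=0)

after  0: x0=0x43 x1=0x66 x2=0x2b x3=0xc7 x4=0xdc x5=0x25  N=0 Z=0
after  1: x0=0x43 x1=0x66 x2=0x2b x3=0xc7 x4=0xb7 x5=0x25  N=1 Z=0
after  2: x0=0x43 x1=0x66 x2=0x70 x3=0xc7 x4=0xb7 x5=0x25  N=0 Z=0
after  3: x0=0x43 x1=0x66 x2=0x70 x3=0xc7 x4=0x1d x5=0x25  N=0 Z=0
after  4: x0=0x43 x1=0x66 x2=0x70 x3=0xe7 x4=0x1d x5=0x25  N=1 Z=0
after  5: x0=0x43 x1=0x66 x2=0x05 x3=0xe7 x4=0x1d x5=0x25  N=0 Z=0
after  6: x0=0x43 x1=0x66 x2=0x05 x3=0xe7 x4=0xa4 x5=0x25  N=1 Z=0
-- IRQ taken; context saved, return-PC = 7 --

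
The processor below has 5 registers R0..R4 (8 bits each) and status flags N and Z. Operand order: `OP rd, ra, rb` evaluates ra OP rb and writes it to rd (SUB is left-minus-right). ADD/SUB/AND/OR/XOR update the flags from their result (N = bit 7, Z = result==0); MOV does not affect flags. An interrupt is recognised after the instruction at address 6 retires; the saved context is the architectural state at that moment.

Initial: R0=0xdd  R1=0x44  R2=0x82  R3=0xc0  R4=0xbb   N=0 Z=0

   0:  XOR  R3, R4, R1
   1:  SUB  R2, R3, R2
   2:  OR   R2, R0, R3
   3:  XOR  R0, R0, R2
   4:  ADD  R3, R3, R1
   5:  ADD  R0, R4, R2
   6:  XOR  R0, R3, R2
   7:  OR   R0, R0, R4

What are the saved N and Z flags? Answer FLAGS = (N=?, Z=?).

after  0: R0=0xdd R1=0x44 R2=0x82 R3=0xff R4=0xbb  N=1 Z=0
after  1: R0=0xdd R1=0x44 R2=0x7d R3=0xff R4=0xbb  N=0 Z=0
after  2: R0=0xdd R1=0x44 R2=0xff R3=0xff R4=0xbb  N=1 Z=0
after  3: R0=0x22 R1=0x44 R2=0xff R3=0xff R4=0xbb  N=0 Z=0
after  4: R0=0x22 R1=0x44 R2=0xff R3=0x43 R4=0xbb  N=0 Z=0
after  5: R0=0xba R1=0x44 R2=0xff R3=0x43 R4=0xbb  N=1 Z=0
after  6: R0=0xbc R1=0x44 R2=0xff R3=0x43 R4=0xbb  N=1 Z=0
-- IRQ taken; context saved, return-PC = 7 --

FLAGS = (N=1, Z=0)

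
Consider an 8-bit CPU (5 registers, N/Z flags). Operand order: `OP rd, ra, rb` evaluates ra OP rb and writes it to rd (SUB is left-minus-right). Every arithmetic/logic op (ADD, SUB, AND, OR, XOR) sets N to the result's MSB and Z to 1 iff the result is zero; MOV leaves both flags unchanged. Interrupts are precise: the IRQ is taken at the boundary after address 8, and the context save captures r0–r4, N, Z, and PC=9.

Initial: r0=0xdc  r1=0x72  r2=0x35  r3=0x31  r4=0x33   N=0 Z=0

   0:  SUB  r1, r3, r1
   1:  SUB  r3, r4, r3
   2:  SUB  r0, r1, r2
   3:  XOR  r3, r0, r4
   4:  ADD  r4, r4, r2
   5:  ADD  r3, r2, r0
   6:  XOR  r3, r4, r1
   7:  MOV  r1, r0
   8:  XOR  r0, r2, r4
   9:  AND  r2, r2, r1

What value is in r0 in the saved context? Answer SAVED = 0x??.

SAVED = 0x5d

after  0: r0=0xdc r1=0xbf r2=0x35 r3=0x31 r4=0x33  N=1 Z=0
after  1: r0=0xdc r1=0xbf r2=0x35 r3=0x02 r4=0x33  N=0 Z=0
after  2: r0=0x8a r1=0xbf r2=0x35 r3=0x02 r4=0x33  N=1 Z=0
after  3: r0=0x8a r1=0xbf r2=0x35 r3=0xb9 r4=0x33  N=1 Z=0
after  4: r0=0x8a r1=0xbf r2=0x35 r3=0xb9 r4=0x68  N=0 Z=0
after  5: r0=0x8a r1=0xbf r2=0x35 r3=0xbf r4=0x68  N=1 Z=0
after  6: r0=0x8a r1=0xbf r2=0x35 r3=0xd7 r4=0x68  N=1 Z=0
after  7: r0=0x8a r1=0x8a r2=0x35 r3=0xd7 r4=0x68  N=1 Z=0
after  8: r0=0x5d r1=0x8a r2=0x35 r3=0xd7 r4=0x68  N=0 Z=0
-- IRQ taken; context saved, return-PC = 9 --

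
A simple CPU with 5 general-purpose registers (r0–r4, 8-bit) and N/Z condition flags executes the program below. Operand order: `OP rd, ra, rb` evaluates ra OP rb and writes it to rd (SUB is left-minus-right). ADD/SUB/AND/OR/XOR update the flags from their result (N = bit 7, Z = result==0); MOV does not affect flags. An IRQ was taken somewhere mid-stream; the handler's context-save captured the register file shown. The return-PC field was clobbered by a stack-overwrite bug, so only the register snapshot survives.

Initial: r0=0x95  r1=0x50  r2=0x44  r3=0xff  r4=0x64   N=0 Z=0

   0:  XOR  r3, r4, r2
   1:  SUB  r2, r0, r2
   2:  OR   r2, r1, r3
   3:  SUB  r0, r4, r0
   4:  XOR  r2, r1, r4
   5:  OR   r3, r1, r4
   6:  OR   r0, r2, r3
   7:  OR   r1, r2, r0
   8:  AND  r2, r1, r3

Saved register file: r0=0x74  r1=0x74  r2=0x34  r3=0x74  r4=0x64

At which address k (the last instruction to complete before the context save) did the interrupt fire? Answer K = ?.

K = 7

after  0: r0=0x95 r1=0x50 r2=0x44 r3=0x20 r4=0x64  N=0 Z=0
after  1: r0=0x95 r1=0x50 r2=0x51 r3=0x20 r4=0x64  N=0 Z=0
after  2: r0=0x95 r1=0x50 r2=0x70 r3=0x20 r4=0x64  N=0 Z=0
after  3: r0=0xcf r1=0x50 r2=0x70 r3=0x20 r4=0x64  N=1 Z=0
after  4: r0=0xcf r1=0x50 r2=0x34 r3=0x20 r4=0x64  N=0 Z=0
after  5: r0=0xcf r1=0x50 r2=0x34 r3=0x74 r4=0x64  N=0 Z=0
after  6: r0=0x74 r1=0x50 r2=0x34 r3=0x74 r4=0x64  N=0 Z=0
after  7: r0=0x74 r1=0x74 r2=0x34 r3=0x74 r4=0x64  N=0 Z=0
-- IRQ taken; context saved, return-PC = 8 --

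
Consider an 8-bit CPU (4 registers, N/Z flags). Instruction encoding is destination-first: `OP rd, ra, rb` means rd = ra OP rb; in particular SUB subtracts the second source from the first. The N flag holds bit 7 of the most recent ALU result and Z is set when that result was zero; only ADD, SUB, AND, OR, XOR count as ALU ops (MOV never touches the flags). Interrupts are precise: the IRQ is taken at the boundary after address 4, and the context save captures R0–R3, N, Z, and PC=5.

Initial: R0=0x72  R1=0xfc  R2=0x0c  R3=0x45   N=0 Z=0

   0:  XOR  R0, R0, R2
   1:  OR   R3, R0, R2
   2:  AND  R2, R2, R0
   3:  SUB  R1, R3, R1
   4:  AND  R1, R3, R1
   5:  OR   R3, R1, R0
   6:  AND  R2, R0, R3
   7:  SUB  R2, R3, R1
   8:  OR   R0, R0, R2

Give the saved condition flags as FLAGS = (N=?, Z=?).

after  0: R0=0x7e R1=0xfc R2=0x0c R3=0x45  N=0 Z=0
after  1: R0=0x7e R1=0xfc R2=0x0c R3=0x7e  N=0 Z=0
after  2: R0=0x7e R1=0xfc R2=0x0c R3=0x7e  N=0 Z=0
after  3: R0=0x7e R1=0x82 R2=0x0c R3=0x7e  N=1 Z=0
after  4: R0=0x7e R1=0x02 R2=0x0c R3=0x7e  N=0 Z=0
-- IRQ taken; context saved, return-PC = 5 --

FLAGS = (N=0, Z=0)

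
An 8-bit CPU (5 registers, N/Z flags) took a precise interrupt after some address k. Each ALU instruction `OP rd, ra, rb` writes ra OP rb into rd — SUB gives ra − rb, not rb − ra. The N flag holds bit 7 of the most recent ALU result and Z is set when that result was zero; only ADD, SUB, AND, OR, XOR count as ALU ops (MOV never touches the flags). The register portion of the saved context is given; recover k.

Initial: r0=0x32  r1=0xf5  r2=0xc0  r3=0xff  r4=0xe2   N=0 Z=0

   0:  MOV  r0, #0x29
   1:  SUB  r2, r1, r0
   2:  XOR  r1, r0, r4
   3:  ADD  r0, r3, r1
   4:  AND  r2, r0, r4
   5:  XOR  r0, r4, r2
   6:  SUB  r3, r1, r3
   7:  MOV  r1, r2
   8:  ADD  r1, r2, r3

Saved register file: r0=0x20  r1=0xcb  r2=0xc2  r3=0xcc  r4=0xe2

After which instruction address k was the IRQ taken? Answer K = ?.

K = 6

after  0: r0=0x29 r1=0xf5 r2=0xc0 r3=0xff r4=0xe2  N=0 Z=0
after  1: r0=0x29 r1=0xf5 r2=0xcc r3=0xff r4=0xe2  N=1 Z=0
after  2: r0=0x29 r1=0xcb r2=0xcc r3=0xff r4=0xe2  N=1 Z=0
after  3: r0=0xca r1=0xcb r2=0xcc r3=0xff r4=0xe2  N=1 Z=0
after  4: r0=0xca r1=0xcb r2=0xc2 r3=0xff r4=0xe2  N=1 Z=0
after  5: r0=0x20 r1=0xcb r2=0xc2 r3=0xff r4=0xe2  N=0 Z=0
after  6: r0=0x20 r1=0xcb r2=0xc2 r3=0xcc r4=0xe2  N=1 Z=0
-- IRQ taken; context saved, return-PC = 7 --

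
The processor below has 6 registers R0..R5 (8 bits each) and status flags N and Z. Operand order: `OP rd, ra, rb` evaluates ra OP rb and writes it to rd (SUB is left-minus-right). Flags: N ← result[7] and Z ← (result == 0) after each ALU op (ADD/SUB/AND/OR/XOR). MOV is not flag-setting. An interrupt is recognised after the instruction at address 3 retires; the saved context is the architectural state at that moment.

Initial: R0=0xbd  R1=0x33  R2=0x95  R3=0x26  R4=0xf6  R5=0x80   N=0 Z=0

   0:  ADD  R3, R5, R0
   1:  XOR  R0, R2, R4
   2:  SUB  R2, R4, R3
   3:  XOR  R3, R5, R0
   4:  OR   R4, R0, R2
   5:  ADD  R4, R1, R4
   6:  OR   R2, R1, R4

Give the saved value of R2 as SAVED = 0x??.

after  0: R0=0xbd R1=0x33 R2=0x95 R3=0x3d R4=0xf6 R5=0x80  N=0 Z=0
after  1: R0=0x63 R1=0x33 R2=0x95 R3=0x3d R4=0xf6 R5=0x80  N=0 Z=0
after  2: R0=0x63 R1=0x33 R2=0xb9 R3=0x3d R4=0xf6 R5=0x80  N=1 Z=0
after  3: R0=0x63 R1=0x33 R2=0xb9 R3=0xe3 R4=0xf6 R5=0x80  N=1 Z=0
-- IRQ taken; context saved, return-PC = 4 --

SAVED = 0xb9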